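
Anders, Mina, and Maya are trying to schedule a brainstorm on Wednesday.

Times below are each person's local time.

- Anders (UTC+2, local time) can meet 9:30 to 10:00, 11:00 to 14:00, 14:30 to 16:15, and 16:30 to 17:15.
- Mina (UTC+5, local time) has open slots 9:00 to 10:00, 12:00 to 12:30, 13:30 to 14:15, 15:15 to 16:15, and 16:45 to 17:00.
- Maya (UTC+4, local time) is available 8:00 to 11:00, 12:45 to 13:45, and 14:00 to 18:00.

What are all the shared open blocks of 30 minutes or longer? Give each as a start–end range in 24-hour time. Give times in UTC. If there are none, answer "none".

Anders → UTC: 07:30–08:00, 09:00–12:00, 12:30–14:15, 14:30–15:15.
Mina → UTC: 04:00–05:00, 07:00–07:30, 08:30–09:15, 10:15–11:15, 11:45–12:00.
Maya → UTC: 04:00–07:00, 08:45–09:45, 10:00–14:00.
Anders ∩ Mina: 09:00–09:15, 10:15–11:15, 11:45–12:00.
Anders ∩ Mina ∩ Maya: 09:00–09:15, 10:15–11:15, 11:45–12:00.
Windows ≥ 30 min: 10:15–11:15.

10:15–11:15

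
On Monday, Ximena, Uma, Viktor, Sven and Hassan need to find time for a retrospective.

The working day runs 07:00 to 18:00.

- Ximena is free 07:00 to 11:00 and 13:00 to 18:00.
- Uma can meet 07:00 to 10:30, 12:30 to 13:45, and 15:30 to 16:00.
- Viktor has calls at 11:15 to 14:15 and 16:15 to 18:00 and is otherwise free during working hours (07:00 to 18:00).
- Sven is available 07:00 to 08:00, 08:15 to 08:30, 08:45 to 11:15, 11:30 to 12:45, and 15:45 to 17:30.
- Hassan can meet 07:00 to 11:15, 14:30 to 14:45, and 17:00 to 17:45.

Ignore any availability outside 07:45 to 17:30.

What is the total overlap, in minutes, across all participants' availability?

Viktor free within 07:00–18:00: 07:00–11:15, 14:15–16:15.
Ximena ∩ Uma: 07:00–10:30, 13:00–13:45, 15:30–16:00.
Ximena ∩ Uma ∩ Viktor: 07:00–10:30, 15:30–16:00.
Ximena ∩ Uma ∩ Viktor ∩ Sven: 07:00–08:00, 08:15–08:30, 08:45–10:30, 15:45–16:00.
Ximena ∩ Uma ∩ Viktor ∩ Sven ∩ Hassan: 07:00–08:00, 08:15–08:30, 08:45–10:30.
Restricted to 07:45–17:30: 07:45–08:00, 08:15–08:30, 08:45–10:30.
Total common minutes: 15 + 15 + 105 = 135.

135 minutes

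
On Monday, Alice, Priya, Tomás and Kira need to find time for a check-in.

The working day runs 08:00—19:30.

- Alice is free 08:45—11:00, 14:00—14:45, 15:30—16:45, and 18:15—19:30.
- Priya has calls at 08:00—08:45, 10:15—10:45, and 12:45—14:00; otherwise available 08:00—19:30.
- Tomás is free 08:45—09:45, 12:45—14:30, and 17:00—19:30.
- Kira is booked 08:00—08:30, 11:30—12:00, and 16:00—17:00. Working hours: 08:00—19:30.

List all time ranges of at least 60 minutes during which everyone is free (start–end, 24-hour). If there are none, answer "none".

Priya free within 08:00–19:30: 08:45–10:15, 10:45–12:45, 14:00–19:30.
Kira free within 08:00–19:30: 08:30–11:30, 12:00–16:00, 17:00–19:30.
Alice ∩ Priya: 08:45–10:15, 10:45–11:00, 14:00–14:45, 15:30–16:45, 18:15–19:30.
Alice ∩ Priya ∩ Tomás: 08:45–09:45, 14:00–14:30, 18:15–19:30.
Alice ∩ Priya ∩ Tomás ∩ Kira: 08:45–09:45, 14:00–14:30, 18:15–19:30.
Windows ≥ 60 min: 08:45–09:45, 18:15–19:30.

08:45–09:45, 18:15–19:30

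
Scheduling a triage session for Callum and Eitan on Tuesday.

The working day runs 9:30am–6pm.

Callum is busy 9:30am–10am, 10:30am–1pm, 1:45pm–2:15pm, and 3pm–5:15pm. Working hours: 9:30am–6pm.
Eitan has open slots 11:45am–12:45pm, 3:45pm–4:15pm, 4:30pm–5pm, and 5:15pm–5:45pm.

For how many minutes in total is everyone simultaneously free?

30 minutes

Callum free within 09:30–18:00: 10:00–10:30, 13:00–13:45, 14:15–15:00, 17:15–18:00.
Callum ∩ Eitan: 17:15–17:45.
Total common minutes: 30.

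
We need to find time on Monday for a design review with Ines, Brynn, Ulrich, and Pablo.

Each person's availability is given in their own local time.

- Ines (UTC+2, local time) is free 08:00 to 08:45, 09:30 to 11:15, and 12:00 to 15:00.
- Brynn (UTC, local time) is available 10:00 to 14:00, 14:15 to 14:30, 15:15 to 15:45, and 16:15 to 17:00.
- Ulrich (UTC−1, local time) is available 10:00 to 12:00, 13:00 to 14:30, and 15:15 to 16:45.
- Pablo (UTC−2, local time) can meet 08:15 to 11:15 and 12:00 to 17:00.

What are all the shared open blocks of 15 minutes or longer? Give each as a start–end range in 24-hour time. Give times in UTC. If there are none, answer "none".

11:00–13:00

Ines → UTC: 06:00–06:45, 07:30–09:15, 10:00–13:00.
Brynn → UTC: 10:00–14:00, 14:15–14:30, 15:15–15:45, 16:15–17:00.
Ulrich → UTC: 11:00–13:00, 14:00–15:30, 16:15–17:45.
Pablo → UTC: 10:15–13:15, 14:00–19:00.
Ines ∩ Brynn: 10:00–13:00.
Ines ∩ Brynn ∩ Ulrich: 11:00–13:00.
Ines ∩ Brynn ∩ Ulrich ∩ Pablo: 11:00–13:00.
Windows ≥ 15 min: 11:00–13:00.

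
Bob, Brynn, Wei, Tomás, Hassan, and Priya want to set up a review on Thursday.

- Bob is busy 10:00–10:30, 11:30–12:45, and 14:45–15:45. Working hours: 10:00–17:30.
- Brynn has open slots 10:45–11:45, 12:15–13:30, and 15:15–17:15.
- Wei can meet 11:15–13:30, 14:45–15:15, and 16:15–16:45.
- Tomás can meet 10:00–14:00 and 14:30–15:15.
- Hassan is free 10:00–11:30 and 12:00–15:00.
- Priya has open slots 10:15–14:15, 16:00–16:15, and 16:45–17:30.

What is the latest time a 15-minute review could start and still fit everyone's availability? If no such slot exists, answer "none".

13:15

Bob free within 10:00–17:30: 10:30–11:30, 12:45–14:45, 15:45–17:30.
Bob ∩ Brynn: 10:45–11:30, 12:45–13:30, 15:45–17:15.
Bob ∩ Brynn ∩ Wei: 11:15–11:30, 12:45–13:30, 16:15–16:45.
Bob ∩ Brynn ∩ Wei ∩ Tomás: 11:15–11:30, 12:45–13:30.
Bob ∩ Brynn ∩ Wei ∩ Tomás ∩ Hassan: 11:15–11:30, 12:45–13:30.
Bob ∩ Brynn ∩ Wei ∩ Tomás ∩ Hassan ∩ Priya: 11:15–11:30, 12:45–13:30.
Windows ≥ 15 min: 11:15–11:30, 12:45–13:30.
Latest start in the last window 12:45–13:30 is 13:30 − 15 min = 13:15.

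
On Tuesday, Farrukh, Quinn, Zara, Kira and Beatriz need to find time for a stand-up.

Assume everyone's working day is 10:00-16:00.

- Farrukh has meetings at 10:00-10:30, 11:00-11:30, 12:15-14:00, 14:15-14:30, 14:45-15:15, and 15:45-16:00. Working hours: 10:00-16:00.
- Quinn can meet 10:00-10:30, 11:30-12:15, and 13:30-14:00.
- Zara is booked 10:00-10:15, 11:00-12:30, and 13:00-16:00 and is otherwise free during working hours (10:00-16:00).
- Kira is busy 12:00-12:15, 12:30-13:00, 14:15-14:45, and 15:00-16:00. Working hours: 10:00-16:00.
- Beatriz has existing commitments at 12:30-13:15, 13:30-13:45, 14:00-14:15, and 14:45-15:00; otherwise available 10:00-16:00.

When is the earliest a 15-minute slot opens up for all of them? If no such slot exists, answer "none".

none

Farrukh free within 10:00–16:00: 10:30–11:00, 11:30–12:15, 14:00–14:15, 14:30–14:45, 15:15–15:45.
Zara free within 10:00–16:00: 10:15–11:00, 12:30–13:00.
Kira free within 10:00–16:00: 10:00–12:00, 12:15–12:30, 13:00–14:15, 14:45–15:00.
Beatriz free within 10:00–16:00: 10:00–12:30, 13:15–13:30, 13:45–14:00, 14:15–14:45, 15:00–16:00.
Farrukh ∩ Quinn: 11:30–12:15.
Farrukh ∩ Quinn ∩ Zara: (none).
Farrukh ∩ Quinn ∩ Zara ∩ Kira: (none).
Farrukh ∩ Quinn ∩ Zara ∩ Kira ∩ Beatriz: (none).
Windows ≥ 15 min: (none).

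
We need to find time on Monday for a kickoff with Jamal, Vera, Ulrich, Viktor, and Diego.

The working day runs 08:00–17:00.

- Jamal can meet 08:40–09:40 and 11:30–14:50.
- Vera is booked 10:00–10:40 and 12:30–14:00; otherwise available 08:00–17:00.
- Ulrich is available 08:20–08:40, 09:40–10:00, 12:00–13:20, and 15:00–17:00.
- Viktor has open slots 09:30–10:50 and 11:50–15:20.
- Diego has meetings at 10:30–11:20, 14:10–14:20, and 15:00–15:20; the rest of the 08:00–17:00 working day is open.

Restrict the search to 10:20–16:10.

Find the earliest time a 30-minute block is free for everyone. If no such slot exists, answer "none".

12:00

Vera free within 08:00–17:00: 08:00–10:00, 10:40–12:30, 14:00–17:00.
Diego free within 08:00–17:00: 08:00–10:30, 11:20–14:10, 14:20–15:00, 15:20–17:00.
Jamal ∩ Vera: 08:40–09:40, 11:30–12:30, 14:00–14:50.
Jamal ∩ Vera ∩ Ulrich: 12:00–12:30.
Jamal ∩ Vera ∩ Ulrich ∩ Viktor: 12:00–12:30.
Jamal ∩ Vera ∩ Ulrich ∩ Viktor ∩ Diego: 12:00–12:30.
Restricted to 10:20–16:10: 12:00–12:30.
Windows ≥ 30 min: 12:00–12:30.
Earliest such window starts at 12:00.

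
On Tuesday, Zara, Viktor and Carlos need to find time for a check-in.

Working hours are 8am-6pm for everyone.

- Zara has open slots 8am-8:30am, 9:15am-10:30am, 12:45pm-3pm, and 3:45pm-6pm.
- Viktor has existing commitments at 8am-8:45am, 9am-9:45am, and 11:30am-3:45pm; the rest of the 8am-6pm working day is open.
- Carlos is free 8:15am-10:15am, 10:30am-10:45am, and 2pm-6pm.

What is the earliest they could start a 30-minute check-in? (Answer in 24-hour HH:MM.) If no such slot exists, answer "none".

Viktor free within 08:00–18:00: 08:45–09:00, 09:45–11:30, 15:45–18:00.
Zara ∩ Viktor: 09:45–10:30, 15:45–18:00.
Zara ∩ Viktor ∩ Carlos: 09:45–10:15, 15:45–18:00.
Windows ≥ 30 min: 09:45–10:15, 15:45–18:00.
Earliest such window starts at 09:45.

09:45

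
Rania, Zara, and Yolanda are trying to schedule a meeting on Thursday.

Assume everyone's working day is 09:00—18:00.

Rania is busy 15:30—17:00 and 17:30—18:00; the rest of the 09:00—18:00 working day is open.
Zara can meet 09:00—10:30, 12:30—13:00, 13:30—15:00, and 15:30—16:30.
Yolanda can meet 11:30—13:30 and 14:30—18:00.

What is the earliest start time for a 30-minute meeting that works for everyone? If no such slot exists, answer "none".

Rania free within 09:00–18:00: 09:00–15:30, 17:00–17:30.
Rania ∩ Zara: 09:00–10:30, 12:30–13:00, 13:30–15:00.
Rania ∩ Zara ∩ Yolanda: 12:30–13:00, 14:30–15:00.
Windows ≥ 30 min: 12:30–13:00, 14:30–15:00.
Earliest such window starts at 12:30.

12:30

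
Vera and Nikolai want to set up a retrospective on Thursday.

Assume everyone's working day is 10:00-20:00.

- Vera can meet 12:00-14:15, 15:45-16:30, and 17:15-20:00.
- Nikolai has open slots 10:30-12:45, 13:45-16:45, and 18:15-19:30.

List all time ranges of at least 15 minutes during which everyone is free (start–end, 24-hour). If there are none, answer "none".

12:00–12:45, 13:45–14:15, 15:45–16:30, 18:15–19:30

Vera ∩ Nikolai: 12:00–12:45, 13:45–14:15, 15:45–16:30, 18:15–19:30.
Windows ≥ 15 min: 12:00–12:45, 13:45–14:15, 15:45–16:30, 18:15–19:30.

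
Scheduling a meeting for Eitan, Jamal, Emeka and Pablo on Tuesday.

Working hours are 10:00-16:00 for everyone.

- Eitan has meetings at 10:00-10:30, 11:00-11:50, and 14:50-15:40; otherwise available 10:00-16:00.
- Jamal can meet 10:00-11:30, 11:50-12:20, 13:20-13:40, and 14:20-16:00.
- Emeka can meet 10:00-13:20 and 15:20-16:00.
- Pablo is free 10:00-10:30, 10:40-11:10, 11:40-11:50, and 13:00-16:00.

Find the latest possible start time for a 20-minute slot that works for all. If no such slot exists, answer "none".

15:40

Eitan free within 10:00–16:00: 10:30–11:00, 11:50–14:50, 15:40–16:00.
Eitan ∩ Jamal: 10:30–11:00, 11:50–12:20, 13:20–13:40, 14:20–14:50, 15:40–16:00.
Eitan ∩ Jamal ∩ Emeka: 10:30–11:00, 11:50–12:20, 15:40–16:00.
Eitan ∩ Jamal ∩ Emeka ∩ Pablo: 10:40–11:00, 15:40–16:00.
Windows ≥ 20 min: 10:40–11:00, 15:40–16:00.
Latest start in the last window 15:40–16:00 is 16:00 − 20 min = 15:40.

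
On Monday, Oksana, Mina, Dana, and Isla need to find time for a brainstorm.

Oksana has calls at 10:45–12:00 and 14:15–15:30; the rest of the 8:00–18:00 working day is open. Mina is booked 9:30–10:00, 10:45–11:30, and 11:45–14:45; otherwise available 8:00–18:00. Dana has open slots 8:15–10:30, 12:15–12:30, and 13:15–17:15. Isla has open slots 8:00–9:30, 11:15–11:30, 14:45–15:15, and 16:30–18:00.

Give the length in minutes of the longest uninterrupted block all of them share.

75 minutes

Oksana free within 08:00–18:00: 08:00–10:45, 12:00–14:15, 15:30–18:00.
Mina free within 08:00–18:00: 08:00–09:30, 10:00–10:45, 11:30–11:45, 14:45–18:00.
Oksana ∩ Mina: 08:00–09:30, 10:00–10:45, 15:30–18:00.
Oksana ∩ Mina ∩ Dana: 08:15–09:30, 10:00–10:30, 15:30–17:15.
Oksana ∩ Mina ∩ Dana ∩ Isla: 08:15–09:30, 16:30–17:15.
Common window lengths: 75, 45 min; longest is 75.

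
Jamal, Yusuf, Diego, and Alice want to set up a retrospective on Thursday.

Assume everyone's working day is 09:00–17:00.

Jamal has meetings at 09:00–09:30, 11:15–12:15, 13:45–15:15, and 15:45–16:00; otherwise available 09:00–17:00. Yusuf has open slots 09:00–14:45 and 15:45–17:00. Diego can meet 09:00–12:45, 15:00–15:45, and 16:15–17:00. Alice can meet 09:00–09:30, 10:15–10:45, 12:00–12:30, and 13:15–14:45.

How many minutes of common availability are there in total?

45 minutes

Jamal free within 09:00–17:00: 09:30–11:15, 12:15–13:45, 15:15–15:45, 16:00–17:00.
Jamal ∩ Yusuf: 09:30–11:15, 12:15–13:45, 16:00–17:00.
Jamal ∩ Yusuf ∩ Diego: 09:30–11:15, 12:15–12:45, 16:15–17:00.
Jamal ∩ Yusuf ∩ Diego ∩ Alice: 10:15–10:45, 12:15–12:30.
Total common minutes: 30 + 15 = 45.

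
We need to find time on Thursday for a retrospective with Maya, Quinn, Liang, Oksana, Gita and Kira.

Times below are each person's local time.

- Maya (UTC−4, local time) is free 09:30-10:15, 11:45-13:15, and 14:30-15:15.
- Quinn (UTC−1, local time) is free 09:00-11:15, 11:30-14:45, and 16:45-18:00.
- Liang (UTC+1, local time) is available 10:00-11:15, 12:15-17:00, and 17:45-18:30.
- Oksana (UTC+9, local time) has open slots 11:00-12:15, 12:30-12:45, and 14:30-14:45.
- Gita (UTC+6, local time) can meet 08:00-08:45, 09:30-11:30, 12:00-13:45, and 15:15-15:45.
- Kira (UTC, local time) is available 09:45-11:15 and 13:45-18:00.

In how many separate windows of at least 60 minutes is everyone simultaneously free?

Maya → UTC: 13:30–14:15, 15:45–17:15, 18:30–19:15.
Quinn → UTC: 10:00–12:15, 12:30–15:45, 17:45–19:00.
Liang → UTC: 09:00–10:15, 11:15–16:00, 16:45–17:30.
Oksana → UTC: 02:00–03:15, 03:30–03:45, 05:30–05:45.
Gita → UTC: 02:00–02:45, 03:30–05:30, 06:00–07:45, 09:15–09:45.
Kira → UTC: 09:45–11:15, 13:45–18:00.
Maya ∩ Quinn: 13:30–14:15, 18:30–19:00.
Maya ∩ Quinn ∩ Liang: 13:30–14:15.
Maya ∩ Quinn ∩ Liang ∩ Oksana: (none).
Maya ∩ Quinn ∩ Liang ∩ Oksana ∩ Gita: (none).
Maya ∩ Quinn ∩ Liang ∩ Oksana ∩ Gita ∩ Kira: (none).
Windows ≥ 60 min: (none).
That's 0 windows.

0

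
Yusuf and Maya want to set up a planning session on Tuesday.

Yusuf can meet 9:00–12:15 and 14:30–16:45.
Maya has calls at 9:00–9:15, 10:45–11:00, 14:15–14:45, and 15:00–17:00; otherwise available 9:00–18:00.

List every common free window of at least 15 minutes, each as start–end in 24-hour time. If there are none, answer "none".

Maya free within 09:00–18:00: 09:15–10:45, 11:00–14:15, 14:45–15:00, 17:00–18:00.
Yusuf ∩ Maya: 09:15–10:45, 11:00–12:15, 14:45–15:00.
Windows ≥ 15 min: 09:15–10:45, 11:00–12:15, 14:45–15:00.

09:15–10:45, 11:00–12:15, 14:45–15:00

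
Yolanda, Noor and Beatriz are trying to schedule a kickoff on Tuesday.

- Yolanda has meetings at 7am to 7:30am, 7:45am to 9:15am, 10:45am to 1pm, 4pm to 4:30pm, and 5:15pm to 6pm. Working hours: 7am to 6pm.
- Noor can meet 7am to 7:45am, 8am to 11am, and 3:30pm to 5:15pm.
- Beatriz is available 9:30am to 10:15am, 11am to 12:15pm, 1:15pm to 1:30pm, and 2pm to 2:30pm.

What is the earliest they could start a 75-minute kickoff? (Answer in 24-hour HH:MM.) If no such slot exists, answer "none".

none

Yolanda free within 07:00–18:00: 07:30–07:45, 09:15–10:45, 13:00–16:00, 16:30–17:15.
Yolanda ∩ Noor: 07:30–07:45, 09:15–10:45, 15:30–16:00, 16:30–17:15.
Yolanda ∩ Noor ∩ Beatriz: 09:30–10:15.
Windows ≥ 75 min: (none).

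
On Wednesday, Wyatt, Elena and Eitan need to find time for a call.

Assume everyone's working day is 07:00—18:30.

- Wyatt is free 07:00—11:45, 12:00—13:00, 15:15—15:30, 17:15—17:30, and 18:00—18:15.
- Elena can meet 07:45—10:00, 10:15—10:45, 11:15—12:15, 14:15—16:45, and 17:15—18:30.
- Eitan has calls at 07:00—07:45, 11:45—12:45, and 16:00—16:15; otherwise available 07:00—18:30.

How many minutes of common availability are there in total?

240 minutes

Eitan free within 07:00–18:30: 07:45–11:45, 12:45–16:00, 16:15–18:30.
Wyatt ∩ Elena: 07:45–10:00, 10:15–10:45, 11:15–11:45, 12:00–12:15, 15:15–15:30, 17:15–17:30, 18:00–18:15.
Wyatt ∩ Elena ∩ Eitan: 07:45–10:00, 10:15–10:45, 11:15–11:45, 15:15–15:30, 17:15–17:30, 18:00–18:15.
Total common minutes: 135 + 30 + 30 + 15 + 15 + 15 = 240.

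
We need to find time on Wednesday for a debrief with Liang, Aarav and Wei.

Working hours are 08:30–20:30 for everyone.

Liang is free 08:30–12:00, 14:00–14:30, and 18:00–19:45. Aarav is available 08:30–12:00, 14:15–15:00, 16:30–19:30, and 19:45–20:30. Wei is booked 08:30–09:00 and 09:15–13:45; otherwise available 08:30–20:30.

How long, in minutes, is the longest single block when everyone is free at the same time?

90 minutes

Wei free within 08:30–20:30: 09:00–09:15, 13:45–20:30.
Liang ∩ Aarav: 08:30–12:00, 14:15–14:30, 18:00–19:30.
Liang ∩ Aarav ∩ Wei: 09:00–09:15, 14:15–14:30, 18:00–19:30.
Common window lengths: 15, 15, 90 min; longest is 90.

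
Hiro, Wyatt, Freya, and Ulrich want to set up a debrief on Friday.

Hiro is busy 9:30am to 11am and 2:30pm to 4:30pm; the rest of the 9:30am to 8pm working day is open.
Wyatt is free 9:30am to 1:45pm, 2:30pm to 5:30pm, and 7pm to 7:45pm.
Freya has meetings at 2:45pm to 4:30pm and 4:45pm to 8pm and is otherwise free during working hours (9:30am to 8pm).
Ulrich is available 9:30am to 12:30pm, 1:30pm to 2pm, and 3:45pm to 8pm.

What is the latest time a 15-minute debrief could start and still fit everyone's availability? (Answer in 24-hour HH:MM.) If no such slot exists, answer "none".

Hiro free within 09:30–20:00: 11:00–14:30, 16:30–20:00.
Freya free within 09:30–20:00: 09:30–14:45, 16:30–16:45.
Hiro ∩ Wyatt: 11:00–13:45, 16:30–17:30, 19:00–19:45.
Hiro ∩ Wyatt ∩ Freya: 11:00–13:45, 16:30–16:45.
Hiro ∩ Wyatt ∩ Freya ∩ Ulrich: 11:00–12:30, 13:30–13:45, 16:30–16:45.
Windows ≥ 15 min: 11:00–12:30, 13:30–13:45, 16:30–16:45.
Latest start in the last window 16:30–16:45 is 16:45 − 15 min = 16:30.

16:30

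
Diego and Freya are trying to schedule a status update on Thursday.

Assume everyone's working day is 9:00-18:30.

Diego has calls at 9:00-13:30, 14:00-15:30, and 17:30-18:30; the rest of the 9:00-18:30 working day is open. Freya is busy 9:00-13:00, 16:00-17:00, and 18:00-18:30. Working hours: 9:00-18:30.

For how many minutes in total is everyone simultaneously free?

Diego free within 09:00–18:30: 13:30–14:00, 15:30–17:30.
Freya free within 09:00–18:30: 13:00–16:00, 17:00–18:00.
Diego ∩ Freya: 13:30–14:00, 15:30–16:00, 17:00–17:30.
Total common minutes: 30 + 30 + 30 = 90.

90 minutes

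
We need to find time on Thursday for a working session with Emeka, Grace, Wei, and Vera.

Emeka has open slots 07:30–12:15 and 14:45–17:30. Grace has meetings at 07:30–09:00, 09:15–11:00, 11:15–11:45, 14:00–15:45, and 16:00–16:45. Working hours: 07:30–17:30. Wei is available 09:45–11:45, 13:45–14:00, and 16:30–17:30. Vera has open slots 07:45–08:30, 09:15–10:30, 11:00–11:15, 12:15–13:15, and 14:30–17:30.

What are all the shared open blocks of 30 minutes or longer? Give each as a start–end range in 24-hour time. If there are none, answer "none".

Grace free within 07:30–17:30: 09:00–09:15, 11:00–11:15, 11:45–14:00, 15:45–16:00, 16:45–17:30.
Emeka ∩ Grace: 09:00–09:15, 11:00–11:15, 11:45–12:15, 15:45–16:00, 16:45–17:30.
Emeka ∩ Grace ∩ Wei: 11:00–11:15, 16:45–17:30.
Emeka ∩ Grace ∩ Wei ∩ Vera: 11:00–11:15, 16:45–17:30.
Windows ≥ 30 min: 16:45–17:30.

16:45–17:30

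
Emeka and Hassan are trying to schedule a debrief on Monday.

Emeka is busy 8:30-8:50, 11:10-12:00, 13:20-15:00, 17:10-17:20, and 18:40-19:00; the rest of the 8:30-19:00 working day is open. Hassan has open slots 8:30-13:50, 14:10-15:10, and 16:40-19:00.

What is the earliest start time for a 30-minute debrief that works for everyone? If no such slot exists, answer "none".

Emeka free within 08:30–19:00: 08:50–11:10, 12:00–13:20, 15:00–17:10, 17:20–18:40.
Emeka ∩ Hassan: 08:50–11:10, 12:00–13:20, 15:00–15:10, 16:40–17:10, 17:20–18:40.
Windows ≥ 30 min: 08:50–11:10, 12:00–13:20, 16:40–17:10, 17:20–18:40.
Earliest such window starts at 08:50.

08:50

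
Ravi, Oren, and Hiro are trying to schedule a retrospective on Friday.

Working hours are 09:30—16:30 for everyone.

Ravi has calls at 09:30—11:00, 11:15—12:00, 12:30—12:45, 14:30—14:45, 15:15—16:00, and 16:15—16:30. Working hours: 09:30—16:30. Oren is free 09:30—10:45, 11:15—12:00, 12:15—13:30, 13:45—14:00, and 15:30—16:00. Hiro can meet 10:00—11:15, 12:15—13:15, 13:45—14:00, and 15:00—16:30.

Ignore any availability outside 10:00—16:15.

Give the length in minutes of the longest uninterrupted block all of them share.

30 minutes

Ravi free within 09:30–16:30: 11:00–11:15, 12:00–12:30, 12:45–14:30, 14:45–15:15, 16:00–16:15.
Ravi ∩ Oren: 12:15–12:30, 12:45–13:30, 13:45–14:00.
Ravi ∩ Oren ∩ Hiro: 12:15–12:30, 12:45–13:15, 13:45–14:00.
Restricted to 10:00–16:15: 12:15–12:30, 12:45–13:15, 13:45–14:00.
Common window lengths: 15, 30, 15 min; longest is 30.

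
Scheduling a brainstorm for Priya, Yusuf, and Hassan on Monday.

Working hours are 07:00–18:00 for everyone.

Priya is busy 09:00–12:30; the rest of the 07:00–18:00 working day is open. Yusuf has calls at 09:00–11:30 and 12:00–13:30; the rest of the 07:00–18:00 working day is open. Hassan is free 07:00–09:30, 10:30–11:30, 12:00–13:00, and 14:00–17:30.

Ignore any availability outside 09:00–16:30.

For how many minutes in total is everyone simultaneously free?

Priya free within 07:00–18:00: 07:00–09:00, 12:30–18:00.
Yusuf free within 07:00–18:00: 07:00–09:00, 11:30–12:00, 13:30–18:00.
Priya ∩ Yusuf: 07:00–09:00, 13:30–18:00.
Priya ∩ Yusuf ∩ Hassan: 07:00–09:00, 14:00–17:30.
Restricted to 09:00–16:30: 14:00–16:30.
Total common minutes: 150.

150 minutes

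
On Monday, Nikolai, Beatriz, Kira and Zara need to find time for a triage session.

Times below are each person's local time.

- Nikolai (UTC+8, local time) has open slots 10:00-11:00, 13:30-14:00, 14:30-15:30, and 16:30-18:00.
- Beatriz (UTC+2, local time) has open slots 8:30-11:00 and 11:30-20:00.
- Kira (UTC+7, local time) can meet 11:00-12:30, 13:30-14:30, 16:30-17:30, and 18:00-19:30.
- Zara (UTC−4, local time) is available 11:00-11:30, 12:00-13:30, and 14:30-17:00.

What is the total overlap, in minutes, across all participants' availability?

Nikolai → UTC: 02:00–03:00, 05:30–06:00, 06:30–07:30, 08:30–10:00.
Beatriz → UTC: 06:30–09:00, 09:30–18:00.
Kira → UTC: 04:00–05:30, 06:30–07:30, 09:30–10:30, 11:00–12:30.
Zara → UTC: 15:00–15:30, 16:00–17:30, 18:30–21:00.
Nikolai ∩ Beatriz: 06:30–07:30, 08:30–09:00, 09:30–10:00.
Nikolai ∩ Beatriz ∩ Kira: 06:30–07:30, 09:30–10:00.
Nikolai ∩ Beatriz ∩ Kira ∩ Zara: (none).
Total common minutes: 0.

0 minutes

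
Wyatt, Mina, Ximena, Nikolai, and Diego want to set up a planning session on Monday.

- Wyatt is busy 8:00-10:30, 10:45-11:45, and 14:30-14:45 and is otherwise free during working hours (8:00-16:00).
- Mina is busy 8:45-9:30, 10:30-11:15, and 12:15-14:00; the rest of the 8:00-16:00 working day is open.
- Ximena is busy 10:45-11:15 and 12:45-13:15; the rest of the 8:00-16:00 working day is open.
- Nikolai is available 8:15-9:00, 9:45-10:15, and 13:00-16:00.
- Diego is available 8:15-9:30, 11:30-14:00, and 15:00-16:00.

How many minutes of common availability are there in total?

Wyatt free within 08:00–16:00: 10:30–10:45, 11:45–14:30, 14:45–16:00.
Mina free within 08:00–16:00: 08:00–08:45, 09:30–10:30, 11:15–12:15, 14:00–16:00.
Ximena free within 08:00–16:00: 08:00–10:45, 11:15–12:45, 13:15–16:00.
Wyatt ∩ Mina: 11:45–12:15, 14:00–14:30, 14:45–16:00.
Wyatt ∩ Mina ∩ Ximena: 11:45–12:15, 14:00–14:30, 14:45–16:00.
Wyatt ∩ Mina ∩ Ximena ∩ Nikolai: 14:00–14:30, 14:45–16:00.
Wyatt ∩ Mina ∩ Ximena ∩ Nikolai ∩ Diego: 15:00–16:00.
Total common minutes: 60.

60 minutes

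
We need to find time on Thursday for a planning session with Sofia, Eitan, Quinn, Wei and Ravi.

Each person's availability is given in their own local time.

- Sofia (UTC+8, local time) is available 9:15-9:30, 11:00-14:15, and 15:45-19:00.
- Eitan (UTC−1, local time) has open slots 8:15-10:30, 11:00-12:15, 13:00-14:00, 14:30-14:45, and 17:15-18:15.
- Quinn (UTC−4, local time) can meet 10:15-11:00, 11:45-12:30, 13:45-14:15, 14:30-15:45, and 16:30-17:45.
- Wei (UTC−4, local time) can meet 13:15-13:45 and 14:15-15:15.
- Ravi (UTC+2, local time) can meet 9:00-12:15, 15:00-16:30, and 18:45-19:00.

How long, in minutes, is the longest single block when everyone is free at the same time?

Sofia → UTC: 01:15–01:30, 03:00–06:15, 07:45–11:00.
Eitan → UTC: 09:15–11:30, 12:00–13:15, 14:00–15:00, 15:30–15:45, 18:15–19:15.
Quinn → UTC: 14:15–15:00, 15:45–16:30, 17:45–18:15, 18:30–19:45, 20:30–21:45.
Wei → UTC: 17:15–17:45, 18:15–19:15.
Ravi → UTC: 07:00–10:15, 13:00–14:30, 16:45–17:00.
Sofia ∩ Eitan: 09:15–11:00.
Sofia ∩ Eitan ∩ Quinn: (none).
Sofia ∩ Eitan ∩ Quinn ∩ Wei: (none).
Sofia ∩ Eitan ∩ Quinn ∩ Wei ∩ Ravi: (none).
No common window.

0 minutes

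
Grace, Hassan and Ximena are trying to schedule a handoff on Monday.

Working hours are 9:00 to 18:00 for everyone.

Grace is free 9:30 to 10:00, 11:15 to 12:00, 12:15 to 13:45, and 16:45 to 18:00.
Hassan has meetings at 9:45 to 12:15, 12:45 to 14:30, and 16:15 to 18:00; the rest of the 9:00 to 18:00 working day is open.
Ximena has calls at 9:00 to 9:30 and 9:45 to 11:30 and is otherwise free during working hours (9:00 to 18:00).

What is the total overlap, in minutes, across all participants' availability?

45 minutes

Hassan free within 09:00–18:00: 09:00–09:45, 12:15–12:45, 14:30–16:15.
Ximena free within 09:00–18:00: 09:30–09:45, 11:30–18:00.
Grace ∩ Hassan: 09:30–09:45, 12:15–12:45.
Grace ∩ Hassan ∩ Ximena: 09:30–09:45, 12:15–12:45.
Total common minutes: 15 + 30 = 45.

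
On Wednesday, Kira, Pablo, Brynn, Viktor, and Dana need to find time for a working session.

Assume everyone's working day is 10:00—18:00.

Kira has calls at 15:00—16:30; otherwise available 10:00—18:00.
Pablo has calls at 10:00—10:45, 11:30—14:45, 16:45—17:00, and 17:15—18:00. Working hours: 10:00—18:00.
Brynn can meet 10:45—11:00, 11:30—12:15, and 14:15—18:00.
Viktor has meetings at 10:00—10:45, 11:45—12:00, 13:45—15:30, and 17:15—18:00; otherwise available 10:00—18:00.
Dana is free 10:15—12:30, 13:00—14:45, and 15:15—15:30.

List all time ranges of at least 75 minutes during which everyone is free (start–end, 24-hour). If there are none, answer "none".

none

Kira free within 10:00–18:00: 10:00–15:00, 16:30–18:00.
Pablo free within 10:00–18:00: 10:45–11:30, 14:45–16:45, 17:00–17:15.
Viktor free within 10:00–18:00: 10:45–11:45, 12:00–13:45, 15:30–17:15.
Kira ∩ Pablo: 10:45–11:30, 14:45–15:00, 16:30–16:45, 17:00–17:15.
Kira ∩ Pablo ∩ Brynn: 10:45–11:00, 14:45–15:00, 16:30–16:45, 17:00–17:15.
Kira ∩ Pablo ∩ Brynn ∩ Viktor: 10:45–11:00, 16:30–16:45, 17:00–17:15.
Kira ∩ Pablo ∩ Brynn ∩ Viktor ∩ Dana: 10:45–11:00.
Windows ≥ 75 min: (none).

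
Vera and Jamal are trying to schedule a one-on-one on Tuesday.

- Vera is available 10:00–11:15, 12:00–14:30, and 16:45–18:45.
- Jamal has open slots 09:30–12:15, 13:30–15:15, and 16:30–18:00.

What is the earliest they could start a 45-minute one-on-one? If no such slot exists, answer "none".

10:00

Vera ∩ Jamal: 10:00–11:15, 12:00–12:15, 13:30–14:30, 16:45–18:00.
Windows ≥ 45 min: 10:00–11:15, 13:30–14:30, 16:45–18:00.
Earliest such window starts at 10:00.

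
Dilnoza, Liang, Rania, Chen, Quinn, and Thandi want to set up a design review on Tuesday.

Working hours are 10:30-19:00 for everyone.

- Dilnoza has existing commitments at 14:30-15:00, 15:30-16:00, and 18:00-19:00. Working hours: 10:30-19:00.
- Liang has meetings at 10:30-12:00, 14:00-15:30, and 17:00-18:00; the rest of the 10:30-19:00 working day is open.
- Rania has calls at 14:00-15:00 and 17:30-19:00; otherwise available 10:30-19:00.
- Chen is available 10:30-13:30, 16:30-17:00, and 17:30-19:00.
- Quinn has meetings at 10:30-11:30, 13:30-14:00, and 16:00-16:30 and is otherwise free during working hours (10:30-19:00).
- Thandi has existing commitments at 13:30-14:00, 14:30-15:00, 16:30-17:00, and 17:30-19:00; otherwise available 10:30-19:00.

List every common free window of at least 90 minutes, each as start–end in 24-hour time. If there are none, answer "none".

12:00–13:30

Dilnoza free within 10:30–19:00: 10:30–14:30, 15:00–15:30, 16:00–18:00.
Liang free within 10:30–19:00: 12:00–14:00, 15:30–17:00, 18:00–19:00.
Rania free within 10:30–19:00: 10:30–14:00, 15:00–17:30.
Quinn free within 10:30–19:00: 11:30–13:30, 14:00–16:00, 16:30–19:00.
Thandi free within 10:30–19:00: 10:30–13:30, 14:00–14:30, 15:00–16:30, 17:00–17:30.
Dilnoza ∩ Liang: 12:00–14:00, 16:00–17:00.
Dilnoza ∩ Liang ∩ Rania: 12:00–14:00, 16:00–17:00.
Dilnoza ∩ Liang ∩ Rania ∩ Chen: 12:00–13:30, 16:30–17:00.
Dilnoza ∩ Liang ∩ Rania ∩ Chen ∩ Quinn: 12:00–13:30, 16:30–17:00.
Dilnoza ∩ Liang ∩ Rania ∩ Chen ∩ Quinn ∩ Thandi: 12:00–13:30.
Windows ≥ 90 min: 12:00–13:30.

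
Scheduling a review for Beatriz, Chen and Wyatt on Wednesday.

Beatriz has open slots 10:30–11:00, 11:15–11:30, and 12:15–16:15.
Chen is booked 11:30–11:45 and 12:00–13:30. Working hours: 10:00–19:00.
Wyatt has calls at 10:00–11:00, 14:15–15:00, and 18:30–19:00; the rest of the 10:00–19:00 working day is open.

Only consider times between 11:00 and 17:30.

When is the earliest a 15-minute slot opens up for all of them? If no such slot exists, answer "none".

11:15

Chen free within 10:00–19:00: 10:00–11:30, 11:45–12:00, 13:30–19:00.
Wyatt free within 10:00–19:00: 11:00–14:15, 15:00–18:30.
Beatriz ∩ Chen: 10:30–11:00, 11:15–11:30, 13:30–16:15.
Beatriz ∩ Chen ∩ Wyatt: 11:15–11:30, 13:30–14:15, 15:00–16:15.
Restricted to 11:00–17:30: 11:15–11:30, 13:30–14:15, 15:00–16:15.
Windows ≥ 15 min: 11:15–11:30, 13:30–14:15, 15:00–16:15.
Earliest such window starts at 11:15.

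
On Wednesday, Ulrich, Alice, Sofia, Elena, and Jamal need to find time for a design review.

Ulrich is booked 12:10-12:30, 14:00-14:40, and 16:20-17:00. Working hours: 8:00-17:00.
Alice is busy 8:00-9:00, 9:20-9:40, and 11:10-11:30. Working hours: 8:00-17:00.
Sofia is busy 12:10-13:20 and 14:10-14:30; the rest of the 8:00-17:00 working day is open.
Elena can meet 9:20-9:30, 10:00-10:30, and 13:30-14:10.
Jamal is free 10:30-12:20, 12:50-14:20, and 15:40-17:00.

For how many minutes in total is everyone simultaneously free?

Ulrich free within 08:00–17:00: 08:00–12:10, 12:30–14:00, 14:40–16:20.
Alice free within 08:00–17:00: 09:00–09:20, 09:40–11:10, 11:30–17:00.
Sofia free within 08:00–17:00: 08:00–12:10, 13:20–14:10, 14:30–17:00.
Ulrich ∩ Alice: 09:00–09:20, 09:40–11:10, 11:30–12:10, 12:30–14:00, 14:40–16:20.
Ulrich ∩ Alice ∩ Sofia: 09:00–09:20, 09:40–11:10, 11:30–12:10, 13:20–14:00, 14:40–16:20.
Ulrich ∩ Alice ∩ Sofia ∩ Elena: 10:00–10:30, 13:30–14:00.
Ulrich ∩ Alice ∩ Sofia ∩ Elena ∩ Jamal: 13:30–14:00.
Total common minutes: 30.

30 minutes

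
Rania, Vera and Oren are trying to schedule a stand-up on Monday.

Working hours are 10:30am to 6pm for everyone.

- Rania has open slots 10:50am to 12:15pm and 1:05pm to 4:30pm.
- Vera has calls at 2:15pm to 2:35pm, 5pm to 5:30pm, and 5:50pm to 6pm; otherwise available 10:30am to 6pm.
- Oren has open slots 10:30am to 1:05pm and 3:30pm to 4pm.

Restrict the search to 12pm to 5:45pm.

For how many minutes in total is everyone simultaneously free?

45 minutes

Vera free within 10:30–18:00: 10:30–14:15, 14:35–17:00, 17:30–17:50.
Rania ∩ Vera: 10:50–12:15, 13:05–14:15, 14:35–16:30.
Rania ∩ Vera ∩ Oren: 10:50–12:15, 15:30–16:00.
Restricted to 12:00–17:45: 12:00–12:15, 15:30–16:00.
Total common minutes: 15 + 30 = 45.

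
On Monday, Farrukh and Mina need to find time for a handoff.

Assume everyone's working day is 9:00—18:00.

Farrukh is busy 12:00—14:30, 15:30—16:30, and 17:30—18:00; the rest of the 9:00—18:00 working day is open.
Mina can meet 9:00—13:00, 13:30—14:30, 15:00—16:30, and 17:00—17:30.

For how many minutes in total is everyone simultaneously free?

240 minutes

Farrukh free within 09:00–18:00: 09:00–12:00, 14:30–15:30, 16:30–17:30.
Farrukh ∩ Mina: 09:00–12:00, 15:00–15:30, 17:00–17:30.
Total common minutes: 180 + 30 + 30 = 240.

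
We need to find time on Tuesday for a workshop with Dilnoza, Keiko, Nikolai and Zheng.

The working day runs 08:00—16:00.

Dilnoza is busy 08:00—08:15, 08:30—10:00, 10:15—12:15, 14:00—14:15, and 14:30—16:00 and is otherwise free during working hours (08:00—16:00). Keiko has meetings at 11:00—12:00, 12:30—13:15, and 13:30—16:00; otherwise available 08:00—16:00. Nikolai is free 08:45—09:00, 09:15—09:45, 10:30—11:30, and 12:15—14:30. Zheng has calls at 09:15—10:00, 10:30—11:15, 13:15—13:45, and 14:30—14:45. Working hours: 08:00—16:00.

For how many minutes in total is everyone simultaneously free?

Dilnoza free within 08:00–16:00: 08:15–08:30, 10:00–10:15, 12:15–14:00, 14:15–14:30.
Keiko free within 08:00–16:00: 08:00–11:00, 12:00–12:30, 13:15–13:30.
Zheng free within 08:00–16:00: 08:00–09:15, 10:00–10:30, 11:15–13:15, 13:45–14:30, 14:45–16:00.
Dilnoza ∩ Keiko: 08:15–08:30, 10:00–10:15, 12:15–12:30, 13:15–13:30.
Dilnoza ∩ Keiko ∩ Nikolai: 12:15–12:30, 13:15–13:30.
Dilnoza ∩ Keiko ∩ Nikolai ∩ Zheng: 12:15–12:30.
Total common minutes: 15.

15 minutes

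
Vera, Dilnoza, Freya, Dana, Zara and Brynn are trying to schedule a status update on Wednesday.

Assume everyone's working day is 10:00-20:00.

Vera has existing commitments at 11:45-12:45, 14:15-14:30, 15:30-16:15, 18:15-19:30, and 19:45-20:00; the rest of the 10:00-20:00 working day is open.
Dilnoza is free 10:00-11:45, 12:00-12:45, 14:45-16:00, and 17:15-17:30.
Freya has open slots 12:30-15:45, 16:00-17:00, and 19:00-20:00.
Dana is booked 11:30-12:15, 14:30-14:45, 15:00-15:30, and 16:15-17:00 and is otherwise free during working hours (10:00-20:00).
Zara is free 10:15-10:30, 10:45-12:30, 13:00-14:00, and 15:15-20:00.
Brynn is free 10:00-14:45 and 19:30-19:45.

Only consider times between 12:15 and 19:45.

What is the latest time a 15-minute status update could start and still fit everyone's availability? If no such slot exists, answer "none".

none

Vera free within 10:00–20:00: 10:00–11:45, 12:45–14:15, 14:30–15:30, 16:15–18:15, 19:30–19:45.
Dana free within 10:00–20:00: 10:00–11:30, 12:15–14:30, 14:45–15:00, 15:30–16:15, 17:00–20:00.
Vera ∩ Dilnoza: 10:00–11:45, 14:45–15:30, 17:15–17:30.
Vera ∩ Dilnoza ∩ Freya: 14:45–15:30.
Vera ∩ Dilnoza ∩ Freya ∩ Dana: 14:45–15:00.
Vera ∩ Dilnoza ∩ Freya ∩ Dana ∩ Zara: (none).
Vera ∩ Dilnoza ∩ Freya ∩ Dana ∩ Zara ∩ Brynn: (none).
Restricted to 12:15–19:45: (none).
Windows ≥ 15 min: (none).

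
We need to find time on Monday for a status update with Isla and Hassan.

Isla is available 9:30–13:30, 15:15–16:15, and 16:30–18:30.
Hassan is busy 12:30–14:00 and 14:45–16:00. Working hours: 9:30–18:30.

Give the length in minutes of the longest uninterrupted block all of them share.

Hassan free within 09:30–18:30: 09:30–12:30, 14:00–14:45, 16:00–18:30.
Isla ∩ Hassan: 09:30–12:30, 16:00–16:15, 16:30–18:30.
Common window lengths: 180, 15, 120 min; longest is 180.

180 minutes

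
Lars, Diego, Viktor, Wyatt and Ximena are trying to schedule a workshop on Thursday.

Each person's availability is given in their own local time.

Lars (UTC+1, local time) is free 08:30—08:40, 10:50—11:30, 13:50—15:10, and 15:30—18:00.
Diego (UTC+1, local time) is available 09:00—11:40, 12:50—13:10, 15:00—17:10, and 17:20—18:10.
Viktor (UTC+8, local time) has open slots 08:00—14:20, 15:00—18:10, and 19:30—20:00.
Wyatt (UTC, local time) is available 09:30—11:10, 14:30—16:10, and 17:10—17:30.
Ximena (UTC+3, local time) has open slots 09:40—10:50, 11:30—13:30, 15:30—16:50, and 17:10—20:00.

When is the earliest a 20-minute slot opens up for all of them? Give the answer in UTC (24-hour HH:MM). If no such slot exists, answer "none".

Lars → UTC: 07:30–07:40, 09:50–10:30, 12:50–14:10, 14:30–17:00.
Diego → UTC: 08:00–10:40, 11:50–12:10, 14:00–16:10, 16:20–17:10.
Viktor → UTC: 00:00–06:20, 07:00–10:10, 11:30–12:00.
Wyatt → UTC: 09:30–11:10, 14:30–16:10, 17:10–17:30.
Ximena → UTC: 06:40–07:50, 08:30–10:30, 12:30–13:50, 14:10–17:00.
Lars ∩ Diego: 09:50–10:30, 14:00–14:10, 14:30–16:10, 16:20–17:00.
Lars ∩ Diego ∩ Viktor: 09:50–10:10.
Lars ∩ Diego ∩ Viktor ∩ Wyatt: 09:50–10:10.
Lars ∩ Diego ∩ Viktor ∩ Wyatt ∩ Ximena: 09:50–10:10.
Windows ≥ 20 min: 09:50–10:10.
Earliest such window starts at 09:50.

09:50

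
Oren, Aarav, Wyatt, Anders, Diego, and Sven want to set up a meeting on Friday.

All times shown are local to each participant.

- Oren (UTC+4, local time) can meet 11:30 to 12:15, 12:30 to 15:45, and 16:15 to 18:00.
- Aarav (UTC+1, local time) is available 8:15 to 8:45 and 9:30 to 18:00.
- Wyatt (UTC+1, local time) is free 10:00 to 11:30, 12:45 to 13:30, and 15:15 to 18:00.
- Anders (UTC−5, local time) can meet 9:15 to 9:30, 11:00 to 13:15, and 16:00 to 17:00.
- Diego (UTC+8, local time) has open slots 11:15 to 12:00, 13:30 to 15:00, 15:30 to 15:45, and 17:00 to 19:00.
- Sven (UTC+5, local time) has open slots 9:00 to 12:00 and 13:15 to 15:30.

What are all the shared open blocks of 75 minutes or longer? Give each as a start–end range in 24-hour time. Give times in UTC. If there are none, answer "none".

Oren → UTC: 07:30–08:15, 08:30–11:45, 12:15–14:00.
Aarav → UTC: 07:15–07:45, 08:30–17:00.
Wyatt → UTC: 09:00–10:30, 11:45–12:30, 14:15–17:00.
Anders → UTC: 14:15–14:30, 16:00–18:15, 21:00–22:00.
Diego → UTC: 03:15–04:00, 05:30–07:00, 07:30–07:45, 09:00–11:00.
Sven → UTC: 04:00–07:00, 08:15–10:30.
Oren ∩ Aarav: 07:30–07:45, 08:30–11:45, 12:15–14:00.
Oren ∩ Aarav ∩ Wyatt: 09:00–10:30, 12:15–12:30.
Oren ∩ Aarav ∩ Wyatt ∩ Anders: (none).
Oren ∩ Aarav ∩ Wyatt ∩ Anders ∩ Diego: (none).
Oren ∩ Aarav ∩ Wyatt ∩ Anders ∩ Diego ∩ Sven: (none).
Windows ≥ 75 min: (none).

none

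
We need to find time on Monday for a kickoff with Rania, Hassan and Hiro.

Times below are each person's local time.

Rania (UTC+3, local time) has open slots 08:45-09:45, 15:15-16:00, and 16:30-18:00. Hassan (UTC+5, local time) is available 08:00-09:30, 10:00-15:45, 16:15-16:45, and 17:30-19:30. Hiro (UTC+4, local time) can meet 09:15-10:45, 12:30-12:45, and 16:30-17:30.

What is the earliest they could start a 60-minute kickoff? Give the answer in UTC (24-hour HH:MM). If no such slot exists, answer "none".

05:45

Rania → UTC: 05:45–06:45, 12:15–13:00, 13:30–15:00.
Hassan → UTC: 03:00–04:30, 05:00–10:45, 11:15–11:45, 12:30–14:30.
Hiro → UTC: 05:15–06:45, 08:30–08:45, 12:30–13:30.
Rania ∩ Hassan: 05:45–06:45, 12:30–13:00, 13:30–14:30.
Rania ∩ Hassan ∩ Hiro: 05:45–06:45, 12:30–13:00.
Windows ≥ 60 min: 05:45–06:45.
Earliest such window starts at 05:45.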